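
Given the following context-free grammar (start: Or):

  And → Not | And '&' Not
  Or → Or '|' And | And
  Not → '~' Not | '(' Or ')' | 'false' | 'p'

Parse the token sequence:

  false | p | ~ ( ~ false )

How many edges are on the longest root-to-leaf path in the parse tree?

8

[Or [Or [Or [And [Not false]]] | [And [Not p]]] | [And [Not ~ [Not ( [Or [And [Not ~ [Not false]]]] )]]]]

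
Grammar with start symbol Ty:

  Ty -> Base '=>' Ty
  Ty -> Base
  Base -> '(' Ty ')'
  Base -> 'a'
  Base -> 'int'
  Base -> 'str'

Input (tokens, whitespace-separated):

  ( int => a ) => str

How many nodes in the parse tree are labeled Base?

[Ty [Base ( [Ty [Base int] => [Ty [Base a]]] )] => [Ty [Base str]]]

4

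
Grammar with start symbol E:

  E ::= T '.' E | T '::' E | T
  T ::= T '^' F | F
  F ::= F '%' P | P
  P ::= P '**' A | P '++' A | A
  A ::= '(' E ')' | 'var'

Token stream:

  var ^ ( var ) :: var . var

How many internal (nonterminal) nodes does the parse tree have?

[E [T [T [F [P [A var]]]] ^ [F [P [A ( [E [T [F [P [A var]]]]] )]]]] :: [E [T [F [P [A var]]]] . [E [T [F [P [A var]]]]]]]

24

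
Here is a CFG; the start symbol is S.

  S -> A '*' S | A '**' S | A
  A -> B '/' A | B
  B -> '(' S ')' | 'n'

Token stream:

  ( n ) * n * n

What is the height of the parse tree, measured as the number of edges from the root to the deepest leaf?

[S [A [B ( [S [A [B n]]] )]] * [S [A [B n]] * [S [A [B n]]]]]

6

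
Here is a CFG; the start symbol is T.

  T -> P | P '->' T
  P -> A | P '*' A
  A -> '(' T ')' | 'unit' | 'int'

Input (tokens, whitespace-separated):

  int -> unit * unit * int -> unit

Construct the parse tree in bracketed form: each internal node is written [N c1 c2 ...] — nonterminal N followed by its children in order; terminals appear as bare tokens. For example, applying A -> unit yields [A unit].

T
P -> T
A -> T
int -> T
int -> P -> T
int -> P * A -> T
int -> P * A * A -> T
int -> A * A * A -> T
int -> unit * A * A -> T
int -> unit * unit * A -> T
int -> unit * unit * int -> T
int -> unit * unit * int -> P
int -> unit * unit * int -> A
int -> unit * unit * int -> unit

[T [P [A int]] -> [T [P [P [P [A unit]] * [A unit]] * [A int]] -> [T [P [A unit]]]]]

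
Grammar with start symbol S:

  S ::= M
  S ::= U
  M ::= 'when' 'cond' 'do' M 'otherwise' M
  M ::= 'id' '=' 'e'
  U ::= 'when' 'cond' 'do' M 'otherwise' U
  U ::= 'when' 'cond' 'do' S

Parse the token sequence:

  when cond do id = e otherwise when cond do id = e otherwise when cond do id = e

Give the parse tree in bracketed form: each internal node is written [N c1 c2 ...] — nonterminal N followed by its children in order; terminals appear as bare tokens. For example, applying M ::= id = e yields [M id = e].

[S [U when cond do [M id = e] otherwise [U when cond do [M id = e] otherwise [U when cond do [S [M id = e]]]]]]

S
U
when cond do M otherwise U
when cond do id = e otherwise U
when cond do id = e otherwise when cond do M otherwise U
when cond do id = e otherwise when cond do id = e otherwise U
when cond do id = e otherwise when cond do id = e otherwise when cond do S
when cond do id = e otherwise when cond do id = e otherwise when cond do M
when cond do id = e otherwise when cond do id = e otherwise when cond do id = e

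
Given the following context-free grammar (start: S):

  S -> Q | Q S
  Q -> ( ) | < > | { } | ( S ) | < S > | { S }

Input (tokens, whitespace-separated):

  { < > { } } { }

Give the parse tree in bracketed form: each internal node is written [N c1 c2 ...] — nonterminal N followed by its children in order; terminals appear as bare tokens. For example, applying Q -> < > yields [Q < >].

[S [Q { [S [Q < >] [S [Q { }]]] }] [S [Q { }]]]

S
Q S
{ S } S
{ Q S } S
{ < > S } S
{ < > Q } S
{ < > { } } S
{ < > { } } Q
{ < > { } } { }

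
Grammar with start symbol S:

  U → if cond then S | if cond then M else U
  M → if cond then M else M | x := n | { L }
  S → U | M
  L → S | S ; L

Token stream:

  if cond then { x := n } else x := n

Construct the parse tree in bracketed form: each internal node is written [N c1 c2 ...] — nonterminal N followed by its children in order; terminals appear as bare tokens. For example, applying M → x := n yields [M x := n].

S
M
if cond then M else M
if cond then { L } else M
if cond then { S } else M
if cond then { M } else M
if cond then { x := n } else M
if cond then { x := n } else x := n

[S [M if cond then [M { [L [S [M x := n]]] }] else [M x := n]]]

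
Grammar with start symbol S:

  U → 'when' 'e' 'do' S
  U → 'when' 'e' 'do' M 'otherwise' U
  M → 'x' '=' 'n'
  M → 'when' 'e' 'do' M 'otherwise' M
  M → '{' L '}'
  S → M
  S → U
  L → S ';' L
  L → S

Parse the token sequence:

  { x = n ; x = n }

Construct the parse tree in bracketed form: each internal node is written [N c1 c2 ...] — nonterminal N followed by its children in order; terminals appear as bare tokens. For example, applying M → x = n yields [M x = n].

[S [M { [L [S [M x = n]] ; [L [S [M x = n]]]] }]]

S
M
{ L }
{ S ; L }
{ M ; L }
{ x = n ; L }
{ x = n ; S }
{ x = n ; M }
{ x = n ; x = n }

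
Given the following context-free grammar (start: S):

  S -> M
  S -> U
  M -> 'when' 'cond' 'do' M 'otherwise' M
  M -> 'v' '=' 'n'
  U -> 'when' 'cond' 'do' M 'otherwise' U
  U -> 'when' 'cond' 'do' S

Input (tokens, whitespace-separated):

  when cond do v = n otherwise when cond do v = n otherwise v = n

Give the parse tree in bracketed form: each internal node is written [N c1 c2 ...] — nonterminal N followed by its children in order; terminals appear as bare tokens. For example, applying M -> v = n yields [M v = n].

S
M
when cond do M otherwise M
when cond do v = n otherwise M
when cond do v = n otherwise when cond do M otherwise M
when cond do v = n otherwise when cond do v = n otherwise M
when cond do v = n otherwise when cond do v = n otherwise v = n

[S [M when cond do [M v = n] otherwise [M when cond do [M v = n] otherwise [M v = n]]]]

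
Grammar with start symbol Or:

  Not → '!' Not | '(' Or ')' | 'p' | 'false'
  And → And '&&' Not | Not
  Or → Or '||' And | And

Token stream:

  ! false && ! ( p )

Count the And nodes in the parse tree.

3

[Or [And [And [Not ! [Not false]]] && [Not ! [Not ( [Or [And [Not p]]] )]]]]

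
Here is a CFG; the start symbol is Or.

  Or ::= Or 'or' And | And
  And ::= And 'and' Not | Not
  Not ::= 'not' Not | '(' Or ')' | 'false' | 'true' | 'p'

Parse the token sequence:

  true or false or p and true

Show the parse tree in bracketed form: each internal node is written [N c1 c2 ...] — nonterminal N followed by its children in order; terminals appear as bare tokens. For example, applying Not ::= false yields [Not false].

[Or [Or [Or [And [Not true]]] or [And [Not false]]] or [And [And [Not p]] and [Not true]]]

Or
Or or And
Or or And or And
And or And or And
Not or And or And
true or And or And
true or Not or And
true or false or And
true or false or And and Not
true or false or Not and Not
true or false or p and Not
true or false or p and true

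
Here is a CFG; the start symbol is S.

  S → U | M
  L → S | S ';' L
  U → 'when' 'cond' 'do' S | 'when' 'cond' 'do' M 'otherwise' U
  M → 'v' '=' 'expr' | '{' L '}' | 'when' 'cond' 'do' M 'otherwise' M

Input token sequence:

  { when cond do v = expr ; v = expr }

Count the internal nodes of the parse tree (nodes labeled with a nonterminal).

10

[S [M { [L [S [U when cond do [S [M v = expr]]]] ; [L [S [M v = expr]]]] }]]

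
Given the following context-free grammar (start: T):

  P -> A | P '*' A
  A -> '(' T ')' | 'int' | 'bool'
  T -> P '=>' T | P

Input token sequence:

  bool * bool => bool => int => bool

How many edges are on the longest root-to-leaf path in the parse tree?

[T [P [P [A bool]] * [A bool]] => [T [P [A bool]] => [T [P [A int]] => [T [P [A bool]]]]]]

6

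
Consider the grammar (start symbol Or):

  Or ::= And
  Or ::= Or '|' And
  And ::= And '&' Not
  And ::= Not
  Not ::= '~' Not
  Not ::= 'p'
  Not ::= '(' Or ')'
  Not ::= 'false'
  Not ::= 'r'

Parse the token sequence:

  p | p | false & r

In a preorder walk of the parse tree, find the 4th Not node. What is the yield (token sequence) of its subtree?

r

[Or [Or [Or [And [Not p]]] | [And [Not p]]] | [And [And [Not false]] & [Not r]]]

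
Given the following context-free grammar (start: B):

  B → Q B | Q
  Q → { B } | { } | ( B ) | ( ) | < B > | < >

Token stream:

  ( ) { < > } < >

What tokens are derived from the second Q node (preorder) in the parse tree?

{ < > }

[B [Q ( )] [B [Q { [B [Q < >]] }] [B [Q < >]]]]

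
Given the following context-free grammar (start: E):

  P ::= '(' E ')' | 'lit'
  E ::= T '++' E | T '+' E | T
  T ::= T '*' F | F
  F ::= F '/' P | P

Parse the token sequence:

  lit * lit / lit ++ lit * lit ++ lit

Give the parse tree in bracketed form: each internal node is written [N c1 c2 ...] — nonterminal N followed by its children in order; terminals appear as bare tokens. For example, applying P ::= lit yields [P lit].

E
T ++ E
T * F ++ E
F * F ++ E
P * F ++ E
lit * F ++ E
lit * F / P ++ E
lit * P / P ++ E
lit * lit / P ++ E
lit * lit / lit ++ E
lit * lit / lit ++ T ++ E
lit * lit / lit ++ T * F ++ E
lit * lit / lit ++ F * F ++ E
lit * lit / lit ++ P * F ++ E
lit * lit / lit ++ lit * F ++ E
lit * lit / lit ++ lit * P ++ E
lit * lit / lit ++ lit * lit ++ E
lit * lit / lit ++ lit * lit ++ T
lit * lit / lit ++ lit * lit ++ F
lit * lit / lit ++ lit * lit ++ P
lit * lit / lit ++ lit * lit ++ lit

[E [T [T [F [P lit]]] * [F [F [P lit]] / [P lit]]] ++ [E [T [T [F [P lit]]] * [F [P lit]]] ++ [E [T [F [P lit]]]]]]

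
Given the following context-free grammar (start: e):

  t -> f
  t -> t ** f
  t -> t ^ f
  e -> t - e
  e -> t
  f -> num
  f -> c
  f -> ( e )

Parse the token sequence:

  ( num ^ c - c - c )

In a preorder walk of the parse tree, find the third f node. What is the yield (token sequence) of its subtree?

c

[e [t [f ( [e [t [t [f num]] ^ [f c]] - [e [t [f c]] - [e [t [f c]]]]] )]]]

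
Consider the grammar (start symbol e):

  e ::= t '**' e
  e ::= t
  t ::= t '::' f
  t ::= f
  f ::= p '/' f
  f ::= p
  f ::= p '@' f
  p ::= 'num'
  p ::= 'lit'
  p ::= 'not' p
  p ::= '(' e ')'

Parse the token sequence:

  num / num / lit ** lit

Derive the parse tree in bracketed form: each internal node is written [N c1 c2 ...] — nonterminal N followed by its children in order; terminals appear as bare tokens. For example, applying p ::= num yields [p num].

e
t ** e
f ** e
p / f ** e
num / f ** e
num / p / f ** e
num / num / f ** e
num / num / p ** e
num / num / lit ** e
num / num / lit ** t
num / num / lit ** f
num / num / lit ** p
num / num / lit ** lit

[e [t [f [p num] / [f [p num] / [f [p lit]]]]] ** [e [t [f [p lit]]]]]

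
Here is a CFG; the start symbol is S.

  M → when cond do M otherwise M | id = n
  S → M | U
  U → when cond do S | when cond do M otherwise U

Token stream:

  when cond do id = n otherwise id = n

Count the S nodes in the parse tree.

[S [M when cond do [M id = n] otherwise [M id = n]]]

1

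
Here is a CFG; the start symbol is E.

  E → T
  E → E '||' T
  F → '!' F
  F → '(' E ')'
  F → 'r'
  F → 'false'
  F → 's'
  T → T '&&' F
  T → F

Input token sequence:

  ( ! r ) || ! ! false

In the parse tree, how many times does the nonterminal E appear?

3

[E [E [T [F ( [E [T [F ! [F r]]]] )]]] || [T [F ! [F ! [F false]]]]]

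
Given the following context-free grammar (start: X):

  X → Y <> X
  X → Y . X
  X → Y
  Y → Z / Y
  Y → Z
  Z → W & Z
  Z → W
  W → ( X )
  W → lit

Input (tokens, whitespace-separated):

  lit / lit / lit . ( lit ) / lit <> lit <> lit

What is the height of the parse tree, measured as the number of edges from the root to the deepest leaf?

9

[X [Y [Z [W lit]] / [Y [Z [W lit]] / [Y [Z [W lit]]]]] . [X [Y [Z [W ( [X [Y [Z [W lit]]]] )]] / [Y [Z [W lit]]]] <> [X [Y [Z [W lit]]] <> [X [Y [Z [W lit]]]]]]]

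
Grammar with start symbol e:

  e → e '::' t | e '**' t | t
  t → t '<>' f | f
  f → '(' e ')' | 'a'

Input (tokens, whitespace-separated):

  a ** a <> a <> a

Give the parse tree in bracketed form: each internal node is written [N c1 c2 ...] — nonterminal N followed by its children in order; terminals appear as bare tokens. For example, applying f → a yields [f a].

[e [e [t [f a]]] ** [t [t [t [f a]] <> [f a]] <> [f a]]]

e
e ** t
t ** t
f ** t
a ** t
a ** t <> f
a ** t <> f <> f
a ** f <> f <> f
a ** a <> f <> f
a ** a <> a <> f
a ** a <> a <> a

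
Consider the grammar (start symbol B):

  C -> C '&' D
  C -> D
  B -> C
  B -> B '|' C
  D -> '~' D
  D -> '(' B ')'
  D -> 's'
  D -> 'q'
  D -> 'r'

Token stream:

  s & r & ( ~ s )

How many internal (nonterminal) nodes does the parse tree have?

[B [C [C [C [D s]] & [D r]] & [D ( [B [C [D ~ [D s]]]] )]]]

11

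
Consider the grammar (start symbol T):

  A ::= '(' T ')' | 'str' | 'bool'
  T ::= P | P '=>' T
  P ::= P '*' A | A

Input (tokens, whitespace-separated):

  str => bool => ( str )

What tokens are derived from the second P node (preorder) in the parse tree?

[T [P [A str]] => [T [P [A bool]] => [T [P [A ( [T [P [A str]]] )]]]]]

bool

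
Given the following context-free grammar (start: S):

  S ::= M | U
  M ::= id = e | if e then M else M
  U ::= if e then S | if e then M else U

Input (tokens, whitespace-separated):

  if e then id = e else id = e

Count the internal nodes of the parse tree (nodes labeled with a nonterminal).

[S [M if e then [M id = e] else [M id = e]]]

4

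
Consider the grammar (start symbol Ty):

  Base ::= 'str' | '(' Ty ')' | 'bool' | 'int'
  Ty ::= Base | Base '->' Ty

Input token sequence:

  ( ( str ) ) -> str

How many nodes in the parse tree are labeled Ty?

4

[Ty [Base ( [Ty [Base ( [Ty [Base str]] )]] )] -> [Ty [Base str]]]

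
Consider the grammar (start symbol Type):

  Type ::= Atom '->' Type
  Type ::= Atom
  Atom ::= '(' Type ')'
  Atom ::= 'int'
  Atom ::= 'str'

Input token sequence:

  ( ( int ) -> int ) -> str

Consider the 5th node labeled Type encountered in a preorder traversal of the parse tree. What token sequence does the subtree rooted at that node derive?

str

[Type [Atom ( [Type [Atom ( [Type [Atom int]] )] -> [Type [Atom int]]] )] -> [Type [Atom str]]]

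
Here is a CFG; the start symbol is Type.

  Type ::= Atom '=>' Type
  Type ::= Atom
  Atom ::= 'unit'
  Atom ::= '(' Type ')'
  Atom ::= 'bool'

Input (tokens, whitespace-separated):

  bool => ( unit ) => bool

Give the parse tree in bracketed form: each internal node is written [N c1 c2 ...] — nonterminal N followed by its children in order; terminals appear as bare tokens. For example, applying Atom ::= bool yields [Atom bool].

Type
Atom => Type
bool => Type
bool => Atom => Type
bool => ( Type ) => Type
bool => ( Atom ) => Type
bool => ( unit ) => Type
bool => ( unit ) => Atom
bool => ( unit ) => bool

[Type [Atom bool] => [Type [Atom ( [Type [Atom unit]] )] => [Type [Atom bool]]]]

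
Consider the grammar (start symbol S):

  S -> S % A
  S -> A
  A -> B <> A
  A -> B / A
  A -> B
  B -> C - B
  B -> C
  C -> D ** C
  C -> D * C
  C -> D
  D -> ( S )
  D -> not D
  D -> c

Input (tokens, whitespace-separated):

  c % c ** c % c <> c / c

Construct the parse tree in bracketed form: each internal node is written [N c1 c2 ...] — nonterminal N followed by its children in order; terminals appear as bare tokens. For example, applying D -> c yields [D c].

[S [S [S [A [B [C [D c]]]]] % [A [B [C [D c] ** [C [D c]]]]]] % [A [B [C [D c]]] <> [A [B [C [D c]]] / [A [B [C [D c]]]]]]]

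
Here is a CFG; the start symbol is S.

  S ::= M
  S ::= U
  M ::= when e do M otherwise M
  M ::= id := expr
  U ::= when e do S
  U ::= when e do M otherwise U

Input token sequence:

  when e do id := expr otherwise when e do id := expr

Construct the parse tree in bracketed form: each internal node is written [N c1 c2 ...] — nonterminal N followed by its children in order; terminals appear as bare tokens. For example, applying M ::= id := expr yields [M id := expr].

[S [U when e do [M id := expr] otherwise [U when e do [S [M id := expr]]]]]

S
U
when e do M otherwise U
when e do id := expr otherwise U
when e do id := expr otherwise when e do S
when e do id := expr otherwise when e do M
when e do id := expr otherwise when e do id := expr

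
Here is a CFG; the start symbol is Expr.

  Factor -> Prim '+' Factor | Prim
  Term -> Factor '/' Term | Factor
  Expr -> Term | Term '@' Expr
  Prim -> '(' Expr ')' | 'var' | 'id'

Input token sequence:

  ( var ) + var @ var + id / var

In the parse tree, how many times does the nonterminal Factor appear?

6

[Expr [Term [Factor [Prim ( [Expr [Term [Factor [Prim var]]]] )] + [Factor [Prim var]]]] @ [Expr [Term [Factor [Prim var] + [Factor [Prim id]]] / [Term [Factor [Prim var]]]]]]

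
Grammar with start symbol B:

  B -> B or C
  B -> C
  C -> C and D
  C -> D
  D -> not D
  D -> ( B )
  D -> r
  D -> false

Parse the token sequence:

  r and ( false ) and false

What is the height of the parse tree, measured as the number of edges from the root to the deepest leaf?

[B [C [C [C [D r]] and [D ( [B [C [D false]]] )]] and [D false]]]

7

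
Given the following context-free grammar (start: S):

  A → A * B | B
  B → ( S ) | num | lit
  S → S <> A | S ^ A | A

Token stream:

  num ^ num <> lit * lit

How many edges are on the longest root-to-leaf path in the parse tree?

5

[S [S [S [A [B num]]] ^ [A [B num]]] <> [A [A [B lit]] * [B lit]]]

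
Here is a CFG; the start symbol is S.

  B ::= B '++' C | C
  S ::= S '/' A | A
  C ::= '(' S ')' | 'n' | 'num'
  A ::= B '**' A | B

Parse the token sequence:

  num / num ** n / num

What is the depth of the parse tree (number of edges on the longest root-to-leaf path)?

[S [S [S [A [B [C num]]]] / [A [B [C num]] ** [A [B [C n]]]]] / [A [B [C num]]]]

6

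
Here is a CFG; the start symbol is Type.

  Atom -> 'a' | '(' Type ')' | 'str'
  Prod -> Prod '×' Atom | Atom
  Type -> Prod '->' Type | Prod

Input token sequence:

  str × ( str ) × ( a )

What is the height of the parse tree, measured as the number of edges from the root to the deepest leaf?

7

[Type [Prod [Prod [Prod [Atom str]] × [Atom ( [Type [Prod [Atom str]]] )]] × [Atom ( [Type [Prod [Atom a]]] )]]]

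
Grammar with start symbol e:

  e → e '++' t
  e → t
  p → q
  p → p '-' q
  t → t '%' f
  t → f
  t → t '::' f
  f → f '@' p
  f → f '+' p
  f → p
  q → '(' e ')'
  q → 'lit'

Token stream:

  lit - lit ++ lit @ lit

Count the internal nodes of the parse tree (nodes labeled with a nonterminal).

[e [e [t [f [p [p [q lit]] - [q lit]]]]] ++ [t [f [f [p [q lit]]] @ [p [q lit]]]]]

15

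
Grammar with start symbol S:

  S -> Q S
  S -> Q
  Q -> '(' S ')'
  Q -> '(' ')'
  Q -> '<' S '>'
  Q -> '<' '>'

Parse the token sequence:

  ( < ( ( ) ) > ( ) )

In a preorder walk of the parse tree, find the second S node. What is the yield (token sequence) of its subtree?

[S [Q ( [S [Q < [S [Q ( [S [Q ( )]] )]] >] [S [Q ( )]]] )]]

< ( ( ) ) > ( )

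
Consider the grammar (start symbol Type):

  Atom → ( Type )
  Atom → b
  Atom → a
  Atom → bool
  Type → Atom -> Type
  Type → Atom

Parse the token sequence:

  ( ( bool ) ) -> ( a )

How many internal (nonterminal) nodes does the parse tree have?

10

[Type [Atom ( [Type [Atom ( [Type [Atom bool]] )]] )] -> [Type [Atom ( [Type [Atom a]] )]]]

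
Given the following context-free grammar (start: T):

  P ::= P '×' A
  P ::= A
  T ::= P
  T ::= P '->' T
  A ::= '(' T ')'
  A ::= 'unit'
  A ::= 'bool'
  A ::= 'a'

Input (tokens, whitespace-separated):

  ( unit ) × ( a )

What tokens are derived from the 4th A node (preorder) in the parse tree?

[T [P [P [A ( [T [P [A unit]]] )]] × [A ( [T [P [A a]]] )]]]

a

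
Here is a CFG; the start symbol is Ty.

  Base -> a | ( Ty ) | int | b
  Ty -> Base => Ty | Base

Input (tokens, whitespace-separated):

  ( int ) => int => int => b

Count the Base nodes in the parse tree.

[Ty [Base ( [Ty [Base int]] )] => [Ty [Base int] => [Ty [Base int] => [Ty [Base b]]]]]

5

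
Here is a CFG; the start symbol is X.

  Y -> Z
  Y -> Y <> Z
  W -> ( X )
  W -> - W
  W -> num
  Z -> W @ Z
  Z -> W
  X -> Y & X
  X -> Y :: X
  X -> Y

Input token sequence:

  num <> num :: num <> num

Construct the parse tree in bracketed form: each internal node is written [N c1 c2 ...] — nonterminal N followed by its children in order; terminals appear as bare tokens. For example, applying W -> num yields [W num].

X
Y :: X
Y <> Z :: X
Z <> Z :: X
W <> Z :: X
num <> Z :: X
num <> W :: X
num <> num :: X
num <> num :: Y
num <> num :: Y <> Z
num <> num :: Z <> Z
num <> num :: W <> Z
num <> num :: num <> Z
num <> num :: num <> W
num <> num :: num <> num

[X [Y [Y [Z [W num]]] <> [Z [W num]]] :: [X [Y [Y [Z [W num]]] <> [Z [W num]]]]]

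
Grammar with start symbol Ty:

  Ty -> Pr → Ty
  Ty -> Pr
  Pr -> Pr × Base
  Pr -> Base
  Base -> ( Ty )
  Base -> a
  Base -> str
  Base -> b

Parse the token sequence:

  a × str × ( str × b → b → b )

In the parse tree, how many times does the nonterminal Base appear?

7

[Ty [Pr [Pr [Pr [Base a]] × [Base str]] × [Base ( [Ty [Pr [Pr [Base str]] × [Base b]] → [Ty [Pr [Base b]] → [Ty [Pr [Base b]]]]] )]]]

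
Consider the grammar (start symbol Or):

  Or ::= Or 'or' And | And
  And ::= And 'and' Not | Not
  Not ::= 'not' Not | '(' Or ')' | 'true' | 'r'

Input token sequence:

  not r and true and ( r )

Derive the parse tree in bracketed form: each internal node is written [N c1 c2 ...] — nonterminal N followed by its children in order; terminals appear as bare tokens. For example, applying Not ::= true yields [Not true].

[Or [And [And [And [Not not [Not r]]] and [Not true]] and [Not ( [Or [And [Not r]]] )]]]

Or
And
And and Not
And and Not and Not
Not and Not and Not
not Not and Not and Not
not r and Not and Not
not r and true and Not
not r and true and ( Or )
not r and true and ( And )
not r and true and ( Not )
not r and true and ( r )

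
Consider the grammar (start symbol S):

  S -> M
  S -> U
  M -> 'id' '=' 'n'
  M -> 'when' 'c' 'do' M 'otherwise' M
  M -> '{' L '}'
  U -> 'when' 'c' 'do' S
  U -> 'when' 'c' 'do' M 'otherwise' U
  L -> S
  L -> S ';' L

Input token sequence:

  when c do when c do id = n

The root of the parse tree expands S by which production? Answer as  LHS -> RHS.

S -> U

[S [U when c do [S [U when c do [S [M id = n]]]]]]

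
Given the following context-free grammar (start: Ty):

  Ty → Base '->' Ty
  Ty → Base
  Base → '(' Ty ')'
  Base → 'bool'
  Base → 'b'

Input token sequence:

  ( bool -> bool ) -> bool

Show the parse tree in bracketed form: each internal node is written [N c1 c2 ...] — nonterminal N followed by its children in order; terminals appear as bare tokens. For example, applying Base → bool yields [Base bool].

Ty
Base -> Ty
( Ty ) -> Ty
( Base -> Ty ) -> Ty
( bool -> Ty ) -> Ty
( bool -> Base ) -> Ty
( bool -> bool ) -> Ty
( bool -> bool ) -> Base
( bool -> bool ) -> bool

[Ty [Base ( [Ty [Base bool] -> [Ty [Base bool]]] )] -> [Ty [Base bool]]]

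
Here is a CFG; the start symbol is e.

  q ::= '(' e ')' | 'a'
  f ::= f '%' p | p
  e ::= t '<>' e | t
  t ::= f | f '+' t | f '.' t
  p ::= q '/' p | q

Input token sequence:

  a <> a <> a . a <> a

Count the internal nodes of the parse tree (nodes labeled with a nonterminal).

24

[e [t [f [p [q a]]]] <> [e [t [f [p [q a]]]] <> [e [t [f [p [q a]]] . [t [f [p [q a]]]]] <> [e [t [f [p [q a]]]]]]]]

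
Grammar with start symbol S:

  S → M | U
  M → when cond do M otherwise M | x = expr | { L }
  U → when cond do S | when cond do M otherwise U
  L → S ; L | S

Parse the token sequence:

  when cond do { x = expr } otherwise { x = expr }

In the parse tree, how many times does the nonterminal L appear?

2

[S [M when cond do [M { [L [S [M x = expr]]] }] otherwise [M { [L [S [M x = expr]]] }]]]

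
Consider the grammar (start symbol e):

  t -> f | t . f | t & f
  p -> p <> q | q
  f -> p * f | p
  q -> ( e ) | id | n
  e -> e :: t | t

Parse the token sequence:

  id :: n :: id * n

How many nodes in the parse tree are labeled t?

[e [e [e [t [f [p [q id]]]]] :: [t [f [p [q n]]]]] :: [t [f [p [q id]] * [f [p [q n]]]]]]

3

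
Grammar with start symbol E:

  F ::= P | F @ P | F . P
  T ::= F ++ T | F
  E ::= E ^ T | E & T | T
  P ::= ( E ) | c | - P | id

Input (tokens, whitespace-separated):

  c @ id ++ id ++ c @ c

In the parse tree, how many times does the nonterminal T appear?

3

[E [T [F [F [P c]] @ [P id]] ++ [T [F [P id]] ++ [T [F [F [P c]] @ [P c]]]]]]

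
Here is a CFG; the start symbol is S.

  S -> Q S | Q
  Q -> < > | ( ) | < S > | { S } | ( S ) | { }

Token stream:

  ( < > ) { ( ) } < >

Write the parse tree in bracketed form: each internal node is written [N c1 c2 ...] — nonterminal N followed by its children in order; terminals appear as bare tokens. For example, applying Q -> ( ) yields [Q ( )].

[S [Q ( [S [Q < >]] )] [S [Q { [S [Q ( )]] }] [S [Q < >]]]]

S
Q S
( S ) S
( Q ) S
( < > ) S
( < > ) Q S
( < > ) { S } S
( < > ) { Q } S
( < > ) { ( ) } S
( < > ) { ( ) } Q
( < > ) { ( ) } < >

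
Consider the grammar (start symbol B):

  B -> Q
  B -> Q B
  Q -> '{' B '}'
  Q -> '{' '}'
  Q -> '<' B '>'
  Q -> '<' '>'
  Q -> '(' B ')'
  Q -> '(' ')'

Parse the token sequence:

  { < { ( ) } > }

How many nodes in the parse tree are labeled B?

[B [Q { [B [Q < [B [Q { [B [Q ( )]] }]] >]] }]]

4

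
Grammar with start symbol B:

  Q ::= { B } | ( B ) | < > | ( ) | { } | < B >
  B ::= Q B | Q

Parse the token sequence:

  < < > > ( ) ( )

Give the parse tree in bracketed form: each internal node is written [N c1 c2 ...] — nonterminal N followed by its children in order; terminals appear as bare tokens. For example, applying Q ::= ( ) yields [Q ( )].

B
Q B
< B > B
< Q > B
< < > > B
< < > > Q B
< < > > ( ) B
< < > > ( ) Q
< < > > ( ) ( )

[B [Q < [B [Q < >]] >] [B [Q ( )] [B [Q ( )]]]]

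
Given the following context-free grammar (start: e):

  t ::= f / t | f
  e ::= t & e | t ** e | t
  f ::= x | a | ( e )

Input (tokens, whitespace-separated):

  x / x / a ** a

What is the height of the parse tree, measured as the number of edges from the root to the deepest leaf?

[e [t [f x] / [t [f x] / [t [f a]]]] ** [e [t [f a]]]]

5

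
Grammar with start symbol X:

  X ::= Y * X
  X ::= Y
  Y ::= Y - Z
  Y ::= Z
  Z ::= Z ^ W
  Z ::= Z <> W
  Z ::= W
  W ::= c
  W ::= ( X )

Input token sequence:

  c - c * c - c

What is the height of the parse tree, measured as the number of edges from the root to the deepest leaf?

6

[X [Y [Y [Z [W c]]] - [Z [W c]]] * [X [Y [Y [Z [W c]]] - [Z [W c]]]]]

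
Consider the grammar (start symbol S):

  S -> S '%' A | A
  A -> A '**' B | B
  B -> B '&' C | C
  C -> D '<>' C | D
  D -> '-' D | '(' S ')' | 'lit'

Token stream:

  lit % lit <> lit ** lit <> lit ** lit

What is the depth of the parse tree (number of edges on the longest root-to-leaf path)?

[S [S [A [B [C [D lit]]]]] % [A [A [A [B [C [D lit] <> [C [D lit]]]]] ** [B [C [D lit] <> [C [D lit]]]]] ** [B [C [D lit]]]]]

8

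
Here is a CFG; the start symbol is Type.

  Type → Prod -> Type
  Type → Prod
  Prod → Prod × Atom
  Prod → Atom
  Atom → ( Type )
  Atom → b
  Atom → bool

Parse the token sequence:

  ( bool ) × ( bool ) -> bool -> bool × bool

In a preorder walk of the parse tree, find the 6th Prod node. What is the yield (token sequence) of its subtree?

bool × bool

[Type [Prod [Prod [Atom ( [Type [Prod [Atom bool]]] )]] × [Atom ( [Type [Prod [Atom bool]]] )]] -> [Type [Prod [Atom bool]] -> [Type [Prod [Prod [Atom bool]] × [Atom bool]]]]]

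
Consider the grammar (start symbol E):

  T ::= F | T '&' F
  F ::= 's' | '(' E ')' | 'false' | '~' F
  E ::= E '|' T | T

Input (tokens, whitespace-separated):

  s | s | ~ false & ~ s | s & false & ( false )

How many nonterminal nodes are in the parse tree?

23

[E [E [E [E [T [F s]]] | [T [F s]]] | [T [T [F ~ [F false]]] & [F ~ [F s]]]] | [T [T [T [F s]] & [F false]] & [F ( [E [T [F false]]] )]]]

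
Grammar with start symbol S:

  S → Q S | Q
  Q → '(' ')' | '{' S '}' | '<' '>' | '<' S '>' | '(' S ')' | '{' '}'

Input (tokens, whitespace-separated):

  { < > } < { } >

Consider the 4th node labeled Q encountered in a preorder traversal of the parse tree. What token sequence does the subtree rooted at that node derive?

{ }

[S [Q { [S [Q < >]] }] [S [Q < [S [Q { }]] >]]]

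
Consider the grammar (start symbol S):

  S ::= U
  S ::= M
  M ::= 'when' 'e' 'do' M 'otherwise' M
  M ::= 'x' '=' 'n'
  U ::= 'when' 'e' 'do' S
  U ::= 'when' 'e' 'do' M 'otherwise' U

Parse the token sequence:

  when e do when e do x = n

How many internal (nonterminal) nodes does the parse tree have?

[S [U when e do [S [U when e do [S [M x = n]]]]]]

6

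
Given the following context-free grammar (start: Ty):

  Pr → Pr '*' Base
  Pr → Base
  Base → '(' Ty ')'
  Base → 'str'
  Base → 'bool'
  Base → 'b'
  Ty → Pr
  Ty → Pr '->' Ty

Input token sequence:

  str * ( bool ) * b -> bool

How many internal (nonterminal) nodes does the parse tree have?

[Ty [Pr [Pr [Pr [Base str]] * [Base ( [Ty [Pr [Base bool]]] )]] * [Base b]] -> [Ty [Pr [Base bool]]]]

13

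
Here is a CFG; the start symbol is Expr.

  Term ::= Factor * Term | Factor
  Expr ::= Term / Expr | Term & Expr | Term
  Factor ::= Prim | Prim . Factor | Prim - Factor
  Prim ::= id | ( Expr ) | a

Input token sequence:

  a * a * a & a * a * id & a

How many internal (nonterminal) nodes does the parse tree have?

24

[Expr [Term [Factor [Prim a]] * [Term [Factor [Prim a]] * [Term [Factor [Prim a]]]]] & [Expr [Term [Factor [Prim a]] * [Term [Factor [Prim a]] * [Term [Factor [Prim id]]]]] & [Expr [Term [Factor [Prim a]]]]]]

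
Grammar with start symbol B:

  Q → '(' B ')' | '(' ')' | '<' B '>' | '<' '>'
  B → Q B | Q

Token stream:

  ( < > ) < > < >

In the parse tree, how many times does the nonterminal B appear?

[B [Q ( [B [Q < >]] )] [B [Q < >] [B [Q < >]]]]

4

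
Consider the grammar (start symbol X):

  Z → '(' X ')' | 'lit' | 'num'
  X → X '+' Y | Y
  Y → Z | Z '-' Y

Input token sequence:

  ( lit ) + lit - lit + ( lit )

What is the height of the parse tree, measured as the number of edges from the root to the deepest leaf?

8

[X [X [X [Y [Z ( [X [Y [Z lit]]] )]]] + [Y [Z lit] - [Y [Z lit]]]] + [Y [Z ( [X [Y [Z lit]]] )]]]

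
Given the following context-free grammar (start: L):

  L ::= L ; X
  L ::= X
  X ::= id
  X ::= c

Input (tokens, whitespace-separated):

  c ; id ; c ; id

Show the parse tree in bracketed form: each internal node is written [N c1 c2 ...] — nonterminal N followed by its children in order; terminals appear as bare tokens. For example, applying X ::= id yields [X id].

L
L ; X
L ; X ; X
L ; X ; X ; X
X ; X ; X ; X
c ; X ; X ; X
c ; id ; X ; X
c ; id ; c ; X
c ; id ; c ; id

[L [L [L [L [X c]] ; [X id]] ; [X c]] ; [X id]]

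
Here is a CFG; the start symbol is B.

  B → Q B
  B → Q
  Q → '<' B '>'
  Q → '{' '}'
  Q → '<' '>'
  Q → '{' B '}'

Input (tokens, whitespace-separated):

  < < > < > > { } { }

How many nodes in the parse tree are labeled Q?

5

[B [Q < [B [Q < >] [B [Q < >]]] >] [B [Q { }] [B [Q { }]]]]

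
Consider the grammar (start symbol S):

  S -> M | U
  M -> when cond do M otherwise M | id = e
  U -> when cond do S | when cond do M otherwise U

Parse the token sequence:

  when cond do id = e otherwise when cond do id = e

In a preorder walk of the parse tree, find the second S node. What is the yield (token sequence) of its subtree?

id = e

[S [U when cond do [M id = e] otherwise [U when cond do [S [M id = e]]]]]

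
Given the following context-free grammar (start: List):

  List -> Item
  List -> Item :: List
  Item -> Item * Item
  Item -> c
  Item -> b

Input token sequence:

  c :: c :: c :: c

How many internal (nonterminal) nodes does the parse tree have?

8

[List [Item c] :: [List [Item c] :: [List [Item c] :: [List [Item c]]]]]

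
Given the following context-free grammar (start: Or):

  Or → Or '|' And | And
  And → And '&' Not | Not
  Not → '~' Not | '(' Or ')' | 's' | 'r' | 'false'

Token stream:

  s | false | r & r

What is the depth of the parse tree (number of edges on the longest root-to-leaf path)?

[Or [Or [Or [And [Not s]]] | [And [Not false]]] | [And [And [Not r]] & [Not r]]]

5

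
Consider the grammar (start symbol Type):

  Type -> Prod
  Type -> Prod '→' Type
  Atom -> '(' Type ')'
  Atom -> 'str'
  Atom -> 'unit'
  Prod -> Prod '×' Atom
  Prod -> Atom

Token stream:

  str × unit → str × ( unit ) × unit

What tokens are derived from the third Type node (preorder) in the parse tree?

[Type [Prod [Prod [Atom str]] × [Atom unit]] → [Type [Prod [Prod [Prod [Atom str]] × [Atom ( [Type [Prod [Atom unit]]] )]] × [Atom unit]]]]

unit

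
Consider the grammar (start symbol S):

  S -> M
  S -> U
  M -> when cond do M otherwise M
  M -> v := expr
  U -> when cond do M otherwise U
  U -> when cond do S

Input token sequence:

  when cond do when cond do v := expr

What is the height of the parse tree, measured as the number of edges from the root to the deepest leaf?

[S [U when cond do [S [U when cond do [S [M v := expr]]]]]]

6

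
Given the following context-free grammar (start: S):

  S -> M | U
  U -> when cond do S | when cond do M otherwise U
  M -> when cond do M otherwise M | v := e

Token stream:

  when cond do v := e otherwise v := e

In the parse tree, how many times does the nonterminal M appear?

3

[S [M when cond do [M v := e] otherwise [M v := e]]]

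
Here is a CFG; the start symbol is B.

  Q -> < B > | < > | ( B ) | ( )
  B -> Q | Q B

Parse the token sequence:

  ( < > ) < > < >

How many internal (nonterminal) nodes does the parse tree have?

[B [Q ( [B [Q < >]] )] [B [Q < >] [B [Q < >]]]]

8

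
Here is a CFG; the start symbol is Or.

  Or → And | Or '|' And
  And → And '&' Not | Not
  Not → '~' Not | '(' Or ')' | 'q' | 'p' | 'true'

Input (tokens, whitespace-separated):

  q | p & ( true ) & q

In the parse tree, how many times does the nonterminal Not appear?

[Or [Or [And [Not q]]] | [And [And [And [Not p]] & [Not ( [Or [And [Not true]]] )]] & [Not q]]]

5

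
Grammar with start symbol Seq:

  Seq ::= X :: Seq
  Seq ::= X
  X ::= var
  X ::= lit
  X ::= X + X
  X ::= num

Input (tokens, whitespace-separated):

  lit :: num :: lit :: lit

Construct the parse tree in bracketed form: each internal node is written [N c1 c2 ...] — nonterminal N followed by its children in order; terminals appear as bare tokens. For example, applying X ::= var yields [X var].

Seq
X :: Seq
lit :: Seq
lit :: X :: Seq
lit :: num :: Seq
lit :: num :: X :: Seq
lit :: num :: lit :: Seq
lit :: num :: lit :: X
lit :: num :: lit :: lit

[Seq [X lit] :: [Seq [X num] :: [Seq [X lit] :: [Seq [X lit]]]]]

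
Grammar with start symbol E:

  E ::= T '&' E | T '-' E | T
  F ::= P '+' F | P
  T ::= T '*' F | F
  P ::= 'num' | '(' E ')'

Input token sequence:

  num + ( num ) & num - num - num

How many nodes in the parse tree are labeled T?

[E [T [F [P num] + [F [P ( [E [T [F [P num]]]] )]]]] & [E [T [F [P num]]] - [E [T [F [P num]]] - [E [T [F [P num]]]]]]]

5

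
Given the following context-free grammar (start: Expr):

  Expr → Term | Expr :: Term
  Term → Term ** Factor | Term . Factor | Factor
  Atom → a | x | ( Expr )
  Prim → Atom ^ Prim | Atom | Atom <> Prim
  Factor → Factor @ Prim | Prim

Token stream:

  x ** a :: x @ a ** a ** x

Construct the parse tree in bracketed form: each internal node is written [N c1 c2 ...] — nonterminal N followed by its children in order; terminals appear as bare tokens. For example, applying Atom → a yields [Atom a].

[Expr [Expr [Term [Term [Factor [Prim [Atom x]]]] ** [Factor [Prim [Atom a]]]]] :: [Term [Term [Term [Factor [Factor [Prim [Atom x]]] @ [Prim [Atom a]]]] ** [Factor [Prim [Atom a]]]] ** [Factor [Prim [Atom x]]]]]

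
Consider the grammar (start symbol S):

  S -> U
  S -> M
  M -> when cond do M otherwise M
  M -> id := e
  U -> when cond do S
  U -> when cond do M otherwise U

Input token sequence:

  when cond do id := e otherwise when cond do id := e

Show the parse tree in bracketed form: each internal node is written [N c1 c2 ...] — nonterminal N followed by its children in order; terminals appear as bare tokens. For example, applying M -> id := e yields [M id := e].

[S [U when cond do [M id := e] otherwise [U when cond do [S [M id := e]]]]]

S
U
when cond do M otherwise U
when cond do id := e otherwise U
when cond do id := e otherwise when cond do S
when cond do id := e otherwise when cond do M
when cond do id := e otherwise when cond do id := e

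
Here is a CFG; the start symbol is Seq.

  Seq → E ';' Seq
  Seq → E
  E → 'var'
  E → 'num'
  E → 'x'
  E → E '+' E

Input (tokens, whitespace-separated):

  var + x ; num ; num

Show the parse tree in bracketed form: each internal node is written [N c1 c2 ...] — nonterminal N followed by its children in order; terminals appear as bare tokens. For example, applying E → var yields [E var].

Seq
E ; Seq
E + E ; Seq
var + E ; Seq
var + x ; Seq
var + x ; E ; Seq
var + x ; num ; Seq
var + x ; num ; E
var + x ; num ; num

[Seq [E [E var] + [E x]] ; [Seq [E num] ; [Seq [E num]]]]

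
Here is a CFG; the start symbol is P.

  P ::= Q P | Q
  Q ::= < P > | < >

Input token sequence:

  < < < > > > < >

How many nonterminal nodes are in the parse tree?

[P [Q < [P [Q < [P [Q < >]] >]] >] [P [Q < >]]]

8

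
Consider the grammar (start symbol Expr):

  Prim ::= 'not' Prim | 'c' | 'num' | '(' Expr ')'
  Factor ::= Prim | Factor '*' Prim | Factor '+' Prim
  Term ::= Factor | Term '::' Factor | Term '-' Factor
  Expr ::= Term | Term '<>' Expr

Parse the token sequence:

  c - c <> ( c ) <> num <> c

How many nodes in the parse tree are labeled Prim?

[Expr [Term [Term [Factor [Prim c]]] - [Factor [Prim c]]] <> [Expr [Term [Factor [Prim ( [Expr [Term [Factor [Prim c]]]] )]]] <> [Expr [Term [Factor [Prim num]]] <> [Expr [Term [Factor [Prim c]]]]]]]

6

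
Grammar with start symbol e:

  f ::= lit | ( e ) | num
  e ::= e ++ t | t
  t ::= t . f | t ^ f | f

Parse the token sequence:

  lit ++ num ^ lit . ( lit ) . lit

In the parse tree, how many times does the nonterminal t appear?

6

[e [e [t [f lit]]] ++ [t [t [t [t [f num]] ^ [f lit]] . [f ( [e [t [f lit]]] )]] . [f lit]]]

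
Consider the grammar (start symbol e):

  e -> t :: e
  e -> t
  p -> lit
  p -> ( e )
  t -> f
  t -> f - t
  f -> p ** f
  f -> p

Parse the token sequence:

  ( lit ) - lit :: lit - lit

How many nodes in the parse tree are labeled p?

5

[e [t [f [p ( [e [t [f [p lit]]]] )]] - [t [f [p lit]]]] :: [e [t [f [p lit]] - [t [f [p lit]]]]]]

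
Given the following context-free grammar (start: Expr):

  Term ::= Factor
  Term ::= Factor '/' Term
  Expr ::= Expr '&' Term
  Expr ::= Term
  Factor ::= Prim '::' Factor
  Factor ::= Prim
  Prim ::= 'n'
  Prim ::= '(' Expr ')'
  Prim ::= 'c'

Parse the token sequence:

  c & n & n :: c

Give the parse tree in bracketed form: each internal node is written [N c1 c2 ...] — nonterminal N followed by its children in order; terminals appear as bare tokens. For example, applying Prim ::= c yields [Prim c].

[Expr [Expr [Expr [Term [Factor [Prim c]]]] & [Term [Factor [Prim n]]]] & [Term [Factor [Prim n] :: [Factor [Prim c]]]]]

Expr
Expr & Term
Expr & Term & Term
Term & Term & Term
Factor & Term & Term
Prim & Term & Term
c & Term & Term
c & Factor & Term
c & Prim & Term
c & n & Term
c & n & Factor
c & n & Prim :: Factor
c & n & n :: Factor
c & n & n :: Prim
c & n & n :: c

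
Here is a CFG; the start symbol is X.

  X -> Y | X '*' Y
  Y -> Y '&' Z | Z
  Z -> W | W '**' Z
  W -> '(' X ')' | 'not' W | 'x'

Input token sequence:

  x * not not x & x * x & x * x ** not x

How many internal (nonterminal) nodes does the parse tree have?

[X [X [X [X [Y [Z [W x]]]] * [Y [Y [Z [W not [W not [W x]]]]] & [Z [W x]]]] * [Y [Y [Z [W x]]] & [Z [W x]]]] * [Y [Z [W x] ** [Z [W not [W x]]]]]]

27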